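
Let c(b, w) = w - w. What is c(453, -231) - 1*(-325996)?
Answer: 325996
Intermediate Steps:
c(b, w) = 0
c(453, -231) - 1*(-325996) = 0 - 1*(-325996) = 0 + 325996 = 325996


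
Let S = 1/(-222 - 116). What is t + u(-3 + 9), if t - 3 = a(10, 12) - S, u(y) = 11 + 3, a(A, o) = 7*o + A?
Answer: 37519/338 ≈ 111.00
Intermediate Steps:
a(A, o) = A + 7*o
S = -1/338 (S = 1/(-338) = -1/338 ≈ -0.0029586)
u(y) = 14
t = 32787/338 (t = 3 + ((10 + 7*12) - 1*(-1/338)) = 3 + ((10 + 84) + 1/338) = 3 + (94 + 1/338) = 3 + 31773/338 = 32787/338 ≈ 97.003)
t + u(-3 + 9) = 32787/338 + 14 = 37519/338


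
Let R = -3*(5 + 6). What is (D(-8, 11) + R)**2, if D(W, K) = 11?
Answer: 484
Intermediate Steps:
R = -33 (R = -3*11 = -33)
(D(-8, 11) + R)**2 = (11 - 33)**2 = (-22)**2 = 484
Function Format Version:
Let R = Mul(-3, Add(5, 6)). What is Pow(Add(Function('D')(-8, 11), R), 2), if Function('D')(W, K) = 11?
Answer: 484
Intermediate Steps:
R = -33 (R = Mul(-3, 11) = -33)
Pow(Add(Function('D')(-8, 11), R), 2) = Pow(Add(11, -33), 2) = Pow(-22, 2) = 484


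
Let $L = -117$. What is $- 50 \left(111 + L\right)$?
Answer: $300$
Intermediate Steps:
$- 50 \left(111 + L\right) = - 50 \left(111 - 117\right) = \left(-50\right) \left(-6\right) = 300$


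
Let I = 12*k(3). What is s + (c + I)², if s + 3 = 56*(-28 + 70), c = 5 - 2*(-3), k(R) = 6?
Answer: 9238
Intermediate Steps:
I = 72 (I = 12*6 = 72)
c = 11 (c = 5 + 6 = 11)
s = 2349 (s = -3 + 56*(-28 + 70) = -3 + 56*42 = -3 + 2352 = 2349)
s + (c + I)² = 2349 + (11 + 72)² = 2349 + 83² = 2349 + 6889 = 9238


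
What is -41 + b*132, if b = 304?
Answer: 40087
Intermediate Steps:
-41 + b*132 = -41 + 304*132 = -41 + 40128 = 40087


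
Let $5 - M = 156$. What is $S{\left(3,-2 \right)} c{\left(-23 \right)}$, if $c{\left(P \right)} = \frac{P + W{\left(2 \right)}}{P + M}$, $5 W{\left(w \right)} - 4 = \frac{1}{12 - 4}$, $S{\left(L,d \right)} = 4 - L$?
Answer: $\frac{887}{6960} \approx 0.12744$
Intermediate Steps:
$M = -151$ ($M = 5 - 156 = -151$)
$W{\left(w \right)} = \frac{33}{40}$ ($W{\left(w \right)} = \frac{4}{5} + \frac{1}{5 \left(12 - 4\right)} = \frac{4}{5} + \frac{1}{5 \cdot 8} = \frac{4}{5} + \frac{1}{5} \cdot \frac{1}{8} = \frac{4}{5} + \frac{1}{40} = \frac{33}{40}$)
$c{\left(P \right)} = \frac{\frac{33}{40} + P}{-151 + P}$ ($c{\left(P \right)} = \frac{P + \frac{33}{40}}{P - 151} = \frac{\frac{33}{40} + P}{-151 + P}$)
$S{\left(3,-2 \right)} c{\left(-23 \right)} = \left(4 - 3\right) \frac{\frac{33}{40} - 23}{-151 - 23} = \left(4 - 3\right) \frac{1}{-174} \left(- \frac{887}{40}\right) = 1 \left(\left(- \frac{1}{174}\right) \left(- \frac{887}{40}\right)\right) = 1 \cdot \frac{887}{6960} = \frac{887}{6960}$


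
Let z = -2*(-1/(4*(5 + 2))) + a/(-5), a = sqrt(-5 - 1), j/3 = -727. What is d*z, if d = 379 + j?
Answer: -901/7 + 1802*I*sqrt(6)/5 ≈ -128.71 + 882.8*I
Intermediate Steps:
j = -2181 (j = 3*(-727) = -2181)
a = I*sqrt(6) (a = sqrt(-6) = I*sqrt(6) ≈ 2.4495*I)
d = -1802 (d = 379 - 2181 = -1802)
z = 1/14 - I*sqrt(6)/5 (z = -2*(-1/(4*(5 + 2))) + (I*sqrt(6))/(-5) = -2/(7*(-4)) + (I*sqrt(6))*(-1/5) = -2/(-28) - I*sqrt(6)/5 = -2*(-1/28) - I*sqrt(6)/5 = 1/14 - I*sqrt(6)/5 ≈ 0.071429 - 0.4899*I)
d*z = -1802*(1/14 - I*sqrt(6)/5) = -901/7 + 1802*I*sqrt(6)/5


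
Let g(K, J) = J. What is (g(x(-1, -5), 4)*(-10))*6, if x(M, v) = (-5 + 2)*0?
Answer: -240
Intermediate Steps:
x(M, v) = 0 (x(M, v) = -3*0 = 0)
(g(x(-1, -5), 4)*(-10))*6 = (4*(-10))*6 = -40*6 = -240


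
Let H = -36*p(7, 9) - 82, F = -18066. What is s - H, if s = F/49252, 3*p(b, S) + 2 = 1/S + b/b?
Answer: 5242865/73878 ≈ 70.967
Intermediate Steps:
p(b, S) = -1/3 + 1/(3*S) (p(b, S) = -2/3 + (1/S + b/b)/3 = -2/3 + (1/S + 1)/3 = -2/3 + (1 + 1/S)/3 = -2/3 + (1/3 + 1/(3*S)) = -1/3 + 1/(3*S))
s = -9033/24626 (s = -18066/49252 = -18066*1/49252 = -9033/24626 ≈ -0.36681)
H = -214/3 (H = -12*(1 - 1*9)/9 - 82 = -12*(1 - 9)/9 - 82 = -12*(-8)/9 - 82 = -36*(-8/27) - 82 = 32/3 - 82 = -214/3 ≈ -71.333)
s - H = -9033/24626 - 1*(-214/3) = -9033/24626 + 214/3 = 5242865/73878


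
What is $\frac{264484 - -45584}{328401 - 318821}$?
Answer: $\frac{77517}{2395} \approx 32.366$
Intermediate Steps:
$\frac{264484 - -45584}{328401 - 318821} = \frac{264484 + 45584}{9580} = 310068 \cdot \frac{1}{9580} = \frac{77517}{2395}$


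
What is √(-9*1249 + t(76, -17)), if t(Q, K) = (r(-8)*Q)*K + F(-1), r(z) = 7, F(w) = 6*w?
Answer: I*√20291 ≈ 142.45*I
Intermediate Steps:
t(Q, K) = -6 + 7*K*Q (t(Q, K) = (7*Q)*K + 6*(-1) = 7*K*Q - 6 = -6 + 7*K*Q)
√(-9*1249 + t(76, -17)) = √(-9*1249 + (-6 + 7*(-17)*76)) = √(-11241 + (-6 - 9044)) = √(-11241 - 9050) = √(-20291) = I*√20291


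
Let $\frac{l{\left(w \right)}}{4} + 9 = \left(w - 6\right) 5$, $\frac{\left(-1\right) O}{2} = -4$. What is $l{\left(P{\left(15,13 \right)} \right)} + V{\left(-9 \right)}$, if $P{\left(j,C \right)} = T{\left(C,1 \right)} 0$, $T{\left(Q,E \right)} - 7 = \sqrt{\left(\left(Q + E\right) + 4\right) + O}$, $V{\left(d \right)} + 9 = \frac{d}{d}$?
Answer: $-164$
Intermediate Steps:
$V{\left(d \right)} = -8$ ($V{\left(d \right)} = -9 + \frac{d}{d} = -9 + 1 = -8$)
$O = 8$ ($O = \left(-2\right) \left(-4\right) = 8$)
$T{\left(Q,E \right)} = 7 + \sqrt{12 + E + Q}$ ($T{\left(Q,E \right)} = 7 + \sqrt{\left(\left(Q + E\right) + 4\right) + 8} = 7 + \sqrt{\left(\left(E + Q\right) + 4\right) + 8} = 7 + \sqrt{\left(4 + E + Q\right) + 8} = 7 + \sqrt{12 + E + Q}$)
$P{\left(j,C \right)} = 0$ ($P{\left(j,C \right)} = \left(7 + \sqrt{12 + 1 + C}\right) 0 = \left(7 + \sqrt{13 + C}\right) 0 = 0$)
$l{\left(w \right)} = -156 + 20 w$ ($l{\left(w \right)} = -36 + 4 \left(w - 6\right) 5 = -36 + 4 \left(-6 + w\right) 5 = -36 + 4 \left(-30 + 5 w\right) = -36 + \left(-120 + 20 w\right) = -156 + 20 w$)
$l{\left(P{\left(15,13 \right)} \right)} + V{\left(-9 \right)} = \left(-156 + 20 \cdot 0\right) - 8 = \left(-156 + 0\right) - 8 = -156 - 8 = -164$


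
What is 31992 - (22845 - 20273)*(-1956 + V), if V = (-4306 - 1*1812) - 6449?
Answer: 37385148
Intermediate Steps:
V = -12567 (V = (-4306 - 1812) - 6449 = -6118 - 6449 = -12567)
31992 - (22845 - 20273)*(-1956 + V) = 31992 - (22845 - 20273)*(-1956 - 12567) = 31992 - 2572*(-14523) = 31992 - 1*(-37353156) = 31992 + 37353156 = 37385148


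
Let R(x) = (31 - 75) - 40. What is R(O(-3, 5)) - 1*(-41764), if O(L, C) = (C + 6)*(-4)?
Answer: 41680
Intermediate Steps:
O(L, C) = -24 - 4*C (O(L, C) = (6 + C)*(-4) = -24 - 4*C)
R(x) = -84 (R(x) = -44 - 40 = -84)
R(O(-3, 5)) - 1*(-41764) = -84 - 1*(-41764) = -84 + 41764 = 41680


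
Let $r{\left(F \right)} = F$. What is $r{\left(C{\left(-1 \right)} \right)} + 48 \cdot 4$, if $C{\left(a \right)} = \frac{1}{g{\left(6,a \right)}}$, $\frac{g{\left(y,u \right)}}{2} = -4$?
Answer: $\frac{1535}{8} \approx 191.88$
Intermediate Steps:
$g{\left(y,u \right)} = -8$ ($g{\left(y,u \right)} = 2 \left(-4\right) = -8$)
$C{\left(a \right)} = - \frac{1}{8}$ ($C{\left(a \right)} = \frac{1}{-8} = - \frac{1}{8}$)
$r{\left(C{\left(-1 \right)} \right)} + 48 \cdot 4 = - \frac{1}{8} + 48 \cdot 4 = - \frac{1}{8} + 192 = \frac{1535}{8}$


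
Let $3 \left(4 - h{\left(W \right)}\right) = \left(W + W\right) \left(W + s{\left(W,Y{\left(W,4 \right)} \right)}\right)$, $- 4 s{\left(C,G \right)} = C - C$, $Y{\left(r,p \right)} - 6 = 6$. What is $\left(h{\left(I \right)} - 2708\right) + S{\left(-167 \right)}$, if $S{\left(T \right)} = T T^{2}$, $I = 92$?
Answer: $- \frac{13997429}{3} \approx -4.6658 \cdot 10^{6}$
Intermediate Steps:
$Y{\left(r,p \right)} = 12$ ($Y{\left(r,p \right)} = 6 + 6 = 12$)
$s{\left(C,G \right)} = 0$ ($s{\left(C,G \right)} = - \frac{C - C}{4} = \left(- \frac{1}{4}\right) 0 = 0$)
$h{\left(W \right)} = 4 - \frac{2 W^{2}}{3}$ ($h{\left(W \right)} = 4 - \frac{\left(W + W\right) \left(W + 0\right)}{3} = 4 - \frac{2 W W}{3} = 4 - \frac{2 W^{2}}{3}$)
$S{\left(T \right)} = T^{3}$
$\left(h{\left(I \right)} - 2708\right) + S{\left(-167 \right)} = \left(\left(4 - \frac{2 \cdot 92^{2}}{3}\right) - 2708\right) + \left(-167\right)^{3} = \left(\left(4 - \frac{16928}{3}\right) - 2708\right) - 4657463 = \left(- \frac{16916}{3} - 2708\right) - 4657463 = - \frac{25040}{3} - 4657463 = - \frac{13997429}{3}$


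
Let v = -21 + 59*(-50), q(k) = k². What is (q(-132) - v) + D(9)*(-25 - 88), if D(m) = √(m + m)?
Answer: 20395 - 339*√2 ≈ 19916.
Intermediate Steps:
D(m) = √2*√m (D(m) = √(2*m) = √2*√m)
v = -2971 (v = -21 - 2950 = -2971)
(q(-132) - v) + D(9)*(-25 - 88) = ((-132)² - 1*(-2971)) + (√2*√9)*(-25 - 88) = (17424 + 2971) + (√2*3)*(-113) = 20395 + (3*√2)*(-113) = 20395 - 339*√2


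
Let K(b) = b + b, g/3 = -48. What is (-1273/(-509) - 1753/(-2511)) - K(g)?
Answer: 372181292/1278099 ≈ 291.20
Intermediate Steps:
g = -144 (g = 3*(-48) = -144)
K(b) = 2*b
(-1273/(-509) - 1753/(-2511)) - K(g) = (-1273/(-509) - 1753/(-2511)) - 2*(-144) = (-1273*(-1/509) - 1753*(-1/2511)) - 1*(-288) = (1273/509 + 1753/2511) + 288 = 4088780/1278099 + 288 = 372181292/1278099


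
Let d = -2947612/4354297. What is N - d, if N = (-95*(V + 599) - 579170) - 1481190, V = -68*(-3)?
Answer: -9303583965953/4354297 ≈ -2.1366e+6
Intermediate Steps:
V = 204
N = -2136645 (N = (-95*(204 + 599) - 579170) - 1481190 = (-95*803 - 579170) - 1481190 = (-76285 - 579170) - 1481190 = -655455 - 1481190 = -2136645)
d = -2947612/4354297 (d = -2947612*1/4354297 = -2947612/4354297 ≈ -0.67694)
N - d = -2136645 - 1*(-2947612/4354297) = -2136645 + 2947612/4354297 = -9303583965953/4354297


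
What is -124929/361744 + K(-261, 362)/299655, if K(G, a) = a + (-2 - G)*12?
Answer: -7236069563/21679679664 ≈ -0.33377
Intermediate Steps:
K(G, a) = -24 + a - 12*G (K(G, a) = a + (-24 - 12*G) = -24 + a - 12*G)
-124929/361744 + K(-261, 362)/299655 = -124929/361744 + (-24 + 362 - 12*(-261))/299655 = -124929*1/361744 + (-24 + 362 + 3132)*(1/299655) = -124929/361744 + 3470*(1/299655) = -124929/361744 + 694/59931 = -7236069563/21679679664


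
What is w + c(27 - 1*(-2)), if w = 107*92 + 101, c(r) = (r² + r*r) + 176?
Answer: 11803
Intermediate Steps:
c(r) = 176 + 2*r² (c(r) = (r² + r²) + 176 = 2*r² + 176 = 176 + 2*r²)
w = 9945 (w = 9844 + 101 = 9945)
w + c(27 - 1*(-2)) = 9945 + (176 + 2*(27 - 1*(-2))²) = 9945 + (176 + 2*(27 + 2)²) = 9945 + (176 + 2*29²) = 9945 + (176 + 2*841) = 9945 + (176 + 1682) = 9945 + 1858 = 11803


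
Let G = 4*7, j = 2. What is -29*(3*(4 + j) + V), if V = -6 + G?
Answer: -1160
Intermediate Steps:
G = 28
V = 22 (V = -6 + 28 = 22)
-29*(3*(4 + j) + V) = -29*(3*(4 + 2) + 22) = -29*(3*6 + 22) = -29*(18 + 22) = -29*40 = -1160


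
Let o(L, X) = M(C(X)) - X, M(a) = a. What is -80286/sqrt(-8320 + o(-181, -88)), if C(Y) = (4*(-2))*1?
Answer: 40143*I*sqrt(515)/1030 ≈ 884.46*I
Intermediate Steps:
C(Y) = -8 (C(Y) = -8*1 = -8)
o(L, X) = -8 - X
-80286/sqrt(-8320 + o(-181, -88)) = -80286/sqrt(-8320 + (-8 - 1*(-88))) = -80286/sqrt(-8320 + (-8 + 88)) = -80286/sqrt(-8320 + 80) = -80286*(-I*sqrt(515)/2060) = -(-40143)*I*sqrt(515)/1030 = 40143*I*sqrt(515)/1030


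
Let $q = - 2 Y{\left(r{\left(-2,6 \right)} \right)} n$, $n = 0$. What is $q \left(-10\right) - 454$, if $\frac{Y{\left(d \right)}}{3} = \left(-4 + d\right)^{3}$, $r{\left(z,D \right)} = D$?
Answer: $-454$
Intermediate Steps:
$Y{\left(d \right)} = 3 \left(-4 + d\right)^{3}$
$q = 0$ ($q = - 2 \cdot 3 \left(-4 + 6\right)^{3} \cdot 0 = - 2 \cdot 3 \cdot 2^{3} \cdot 0 = - 2 \cdot 3 \cdot 8 \cdot 0 = \left(-2\right) 24 \cdot 0 = \left(-48\right) 0 = 0$)
$q \left(-10\right) - 454 = 0 \left(-10\right) - 454 = 0 - 454 = -454$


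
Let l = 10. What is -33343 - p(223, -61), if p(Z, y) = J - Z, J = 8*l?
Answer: -33200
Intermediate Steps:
J = 80 (J = 8*10 = 80)
p(Z, y) = 80 - Z
-33343 - p(223, -61) = -33343 - (80 - 1*223) = -33343 - (80 - 223) = -33343 - 1*(-143) = -33343 + 143 = -33200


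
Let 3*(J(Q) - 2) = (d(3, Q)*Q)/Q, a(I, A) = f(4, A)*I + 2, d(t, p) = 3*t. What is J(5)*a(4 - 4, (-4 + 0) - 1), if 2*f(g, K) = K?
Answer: 10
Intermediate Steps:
f(g, K) = K/2
a(I, A) = 2 + A*I/2 (a(I, A) = (A/2)*I + 2 = A*I/2 + 2 = 2 + A*I/2)
J(Q) = 5 (J(Q) = 2 + (((3*3)*Q)/Q)/3 = 2 + ((9*Q)/Q)/3 = 2 + (⅓)*9 = 2 + 3 = 5)
J(5)*a(4 - 4, (-4 + 0) - 1) = 5*(2 + ((-4 + 0) - 1)*(4 - 4)/2) = 5*(2 + (½)*(-4 - 1)*0) = 5*(2 + (½)*(-5)*0) = 5*(2 + 0) = 5*2 = 10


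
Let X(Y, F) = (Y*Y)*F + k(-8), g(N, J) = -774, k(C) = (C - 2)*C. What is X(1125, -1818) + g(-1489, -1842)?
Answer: -2300906944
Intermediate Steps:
k(C) = C*(-2 + C) (k(C) = (-2 + C)*C = C*(-2 + C))
X(Y, F) = 80 + F*Y² (X(Y, F) = (Y*Y)*F - 8*(-2 - 8) = Y²*F - 8*(-10) = F*Y² + 80 = 80 + F*Y²)
X(1125, -1818) + g(-1489, -1842) = (80 - 1818*1125²) - 774 = (80 - 1818*1265625) - 774 = (80 - 2300906250) - 774 = -2300906170 - 774 = -2300906944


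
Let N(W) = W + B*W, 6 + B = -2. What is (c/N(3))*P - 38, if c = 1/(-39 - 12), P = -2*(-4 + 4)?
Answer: -38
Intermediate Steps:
B = -8 (B = -6 - 2 = -8)
P = 0 (P = -2*0 = 0)
N(W) = -7*W (N(W) = W - 8*W = -7*W)
c = -1/51 (c = 1/(-51) = -1/51 ≈ -0.019608)
(c/N(3))*P - 38 = -1/(51*((-7*3)))*0 - 38 = -1/51/(-21)*0 - 38 = -1/51*(-1/21)*0 - 38 = (1/1071)*0 - 38 = 0 - 38 = -38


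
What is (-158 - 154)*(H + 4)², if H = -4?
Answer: 0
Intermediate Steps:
(-158 - 154)*(H + 4)² = (-158 - 154)*(-4 + 4)² = -312*0² = -312*0 = 0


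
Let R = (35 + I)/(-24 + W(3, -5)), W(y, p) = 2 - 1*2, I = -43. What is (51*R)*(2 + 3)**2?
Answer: 425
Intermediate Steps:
W(y, p) = 0 (W(y, p) = 2 - 2 = 0)
R = 1/3 (R = (35 - 43)/(-24 + 0) = -8/(-24) = -8*(-1/24) = 1/3 ≈ 0.33333)
(51*R)*(2 + 3)**2 = (51*(1/3))*(2 + 3)**2 = 17*5**2 = 17*25 = 425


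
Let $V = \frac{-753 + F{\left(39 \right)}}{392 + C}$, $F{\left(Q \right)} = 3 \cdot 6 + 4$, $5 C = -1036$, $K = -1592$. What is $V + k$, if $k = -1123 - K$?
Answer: $\frac{429701}{924} \approx 465.04$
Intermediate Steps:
$C = - \frac{1036}{5}$ ($C = \frac{1}{5} \left(-1036\right) = - \frac{1036}{5} \approx -207.2$)
$F{\left(Q \right)} = 22$ ($F{\left(Q \right)} = 18 + 4 = 22$)
$V = - \frac{3655}{924}$ ($V = \frac{-753 + 22}{392 - \frac{1036}{5}} = - \frac{731}{\frac{924}{5}} = \left(-731\right) \frac{5}{924} = - \frac{3655}{924} \approx -3.9556$)
$k = 469$ ($k = -1123 - -1592 = -1123 + 1592 = 469$)
$V + k = - \frac{3655}{924} + 469 = \frac{429701}{924}$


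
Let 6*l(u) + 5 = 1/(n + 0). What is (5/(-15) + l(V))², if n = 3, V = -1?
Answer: 100/81 ≈ 1.2346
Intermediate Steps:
l(u) = -7/9 (l(u) = -⅚ + 1/(6*(3 + 0)) = -⅚ + (⅙)/3 = -⅚ + (⅙)*(⅓) = -⅚ + 1/18 = -7/9)
(5/(-15) + l(V))² = (5/(-15) - 7/9)² = (5*(-1/15) - 7/9)² = (-⅓ - 7/9)² = (-10/9)² = 100/81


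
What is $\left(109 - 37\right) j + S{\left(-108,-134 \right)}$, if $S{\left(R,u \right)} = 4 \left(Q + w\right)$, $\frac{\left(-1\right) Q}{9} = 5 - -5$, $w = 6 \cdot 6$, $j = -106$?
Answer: $-7848$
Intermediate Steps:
$w = 36$
$Q = -90$ ($Q = - 9 \left(5 - -5\right) = - 9 \left(5 + 5\right) = \left(-9\right) 10 = -90$)
$S{\left(R,u \right)} = -216$ ($S{\left(R,u \right)} = 4 \left(-90 + 36\right) = 4 \left(-54\right) = -216$)
$\left(109 - 37\right) j + S{\left(-108,-134 \right)} = \left(109 - 37\right) \left(-106\right) - 216 = 72 \left(-106\right) - 216 = -7632 - 216 = -7848$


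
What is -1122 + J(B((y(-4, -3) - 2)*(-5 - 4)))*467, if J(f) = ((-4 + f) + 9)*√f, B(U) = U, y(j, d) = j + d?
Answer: 360336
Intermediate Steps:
y(j, d) = d + j
J(f) = √f*(5 + f) (J(f) = (5 + f)*√f = √f*(5 + f))
-1122 + J(B((y(-4, -3) - 2)*(-5 - 4)))*467 = -1122 + (√(((-3 - 4) - 2)*(-5 - 4))*(5 + ((-3 - 4) - 2)*(-5 - 4)))*467 = -1122 + (√((-7 - 2)*(-9))*(5 + (-7 - 2)*(-9)))*467 = -1122 + (√(-9*(-9))*(5 - 9*(-9)))*467 = -1122 + (√81*(5 + 81))*467 = -1122 + (9*86)*467 = -1122 + 774*467 = -1122 + 361458 = 360336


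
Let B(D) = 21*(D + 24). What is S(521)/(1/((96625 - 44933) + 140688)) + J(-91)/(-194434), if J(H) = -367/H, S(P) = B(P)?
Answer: 38957342230115033/17693494 ≈ 2.2018e+9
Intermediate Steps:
B(D) = 504 + 21*D (B(D) = 21*(24 + D) = 504 + 21*D)
S(P) = 504 + 21*P
S(521)/(1/((96625 - 44933) + 140688)) + J(-91)/(-194434) = (504 + 21*521)/(1/((96625 - 44933) + 140688)) - 367/(-91)/(-194434) = (504 + 10941)/(1/(51692 + 140688)) - 367*(-1/91)*(-1/194434) = 11445/(1/192380) + (367/91)*(-1/194434) = 11445/(1/192380) - 367/17693494 = 11445*192380 - 367/17693494 = 2201789100 - 367/17693494 = 38957342230115033/17693494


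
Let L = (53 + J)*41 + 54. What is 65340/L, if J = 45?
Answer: 16335/1018 ≈ 16.046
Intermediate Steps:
L = 4072 (L = (53 + 45)*41 + 54 = 98*41 + 54 = 4018 + 54 = 4072)
65340/L = 65340/4072 = 65340*(1/4072) = 16335/1018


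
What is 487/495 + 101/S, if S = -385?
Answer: 500/693 ≈ 0.72150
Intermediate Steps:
487/495 + 101/S = 487/495 + 101/(-385) = 487*(1/495) + 101*(-1/385) = 487/495 - 101/385 = 500/693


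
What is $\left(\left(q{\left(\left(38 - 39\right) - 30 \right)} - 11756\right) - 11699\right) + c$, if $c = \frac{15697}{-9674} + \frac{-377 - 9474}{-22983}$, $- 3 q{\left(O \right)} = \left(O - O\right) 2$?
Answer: $- \frac{5215192513187}{222337542} \approx -23456.0$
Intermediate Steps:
$q{\left(O \right)} = 0$ ($q{\left(O \right)} = - \frac{\left(O - O\right) 2}{3} = - \frac{0 \cdot 2}{3} = \left(- \frac{1}{3}\right) 0 = 0$)
$c = - \frac{265465577}{222337542}$ ($c = 15697 \left(- \frac{1}{9674}\right) + \left(-377 - 9474\right) \left(- \frac{1}{22983}\right) = - \frac{15697}{9674} - - \frac{9851}{22983} = - \frac{15697}{9674} + \frac{9851}{22983} = - \frac{265465577}{222337542} \approx -1.194$)
$\left(\left(q{\left(\left(38 - 39\right) - 30 \right)} - 11756\right) - 11699\right) + c = \left(\left(0 - 11756\right) - 11699\right) - \frac{265465577}{222337542} = \left(-11756 - 11699\right) - \frac{265465577}{222337542} = -23455 - \frac{265465577}{222337542} = - \frac{5215192513187}{222337542}$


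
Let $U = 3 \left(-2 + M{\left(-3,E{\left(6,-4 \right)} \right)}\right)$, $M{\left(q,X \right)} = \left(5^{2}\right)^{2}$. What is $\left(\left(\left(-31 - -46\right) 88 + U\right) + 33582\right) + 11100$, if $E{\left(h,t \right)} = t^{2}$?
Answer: $47871$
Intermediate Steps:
$M{\left(q,X \right)} = 625$ ($M{\left(q,X \right)} = 25^{2} = 625$)
$U = 1869$ ($U = 3 \left(-2 + 625\right) = 3 \cdot 623 = 1869$)
$\left(\left(\left(-31 - -46\right) 88 + U\right) + 33582\right) + 11100 = \left(\left(\left(-31 - -46\right) 88 + 1869\right) + 33582\right) + 11100 = \left(\left(\left(-31 + 46\right) 88 + 1869\right) + 33582\right) + 11100 = \left(\left(15 \cdot 88 + 1869\right) + 33582\right) + 11100 = \left(\left(1320 + 1869\right) + 33582\right) + 11100 = \left(3189 + 33582\right) + 11100 = 36771 + 11100 = 47871$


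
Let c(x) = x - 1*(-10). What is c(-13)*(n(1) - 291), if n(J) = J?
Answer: 870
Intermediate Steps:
c(x) = 10 + x (c(x) = x + 10 = 10 + x)
c(-13)*(n(1) - 291) = (10 - 13)*(1 - 291) = -3*(-290) = 870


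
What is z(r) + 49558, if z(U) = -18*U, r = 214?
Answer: 45706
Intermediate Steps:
z(r) + 49558 = -18*214 + 49558 = -3852 + 49558 = 45706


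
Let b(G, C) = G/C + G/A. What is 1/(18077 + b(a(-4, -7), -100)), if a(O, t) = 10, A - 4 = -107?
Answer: 1030/18619107 ≈ 5.5320e-5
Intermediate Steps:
A = -103 (A = 4 - 107 = -103)
b(G, C) = -G/103 + G/C (b(G, C) = G/C + G/(-103) = G/C + G*(-1/103) = G/C - G/103 = -G/103 + G/C)
1/(18077 + b(a(-4, -7), -100)) = 1/(18077 + (-1/103*10 + 10/(-100))) = 1/(18077 + (-10/103 + 10*(-1/100))) = 1/(18077 + (-10/103 - ⅒)) = 1/(18077 - 203/1030) = 1/(18619107/1030) = 1030/18619107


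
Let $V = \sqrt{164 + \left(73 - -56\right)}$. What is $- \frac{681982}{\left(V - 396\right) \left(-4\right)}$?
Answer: $- \frac{67516218}{156523} - \frac{340991 \sqrt{293}}{313046} \approx -450.0$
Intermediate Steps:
$V = \sqrt{293}$ ($V = \sqrt{164 + \left(73 + 56\right)} = \sqrt{164 + 129} = \sqrt{293} \approx 17.117$)
$- \frac{681982}{\left(V - 396\right) \left(-4\right)} = - \frac{681982}{\left(\sqrt{293} - 396\right) \left(-4\right)} = - \frac{681982}{\left(-396 + \sqrt{293}\right) \left(-4\right)} = - \frac{681982}{1584 - 4 \sqrt{293}}$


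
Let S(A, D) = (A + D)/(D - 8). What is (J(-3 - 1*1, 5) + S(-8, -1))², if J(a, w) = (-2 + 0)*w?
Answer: 81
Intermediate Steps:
J(a, w) = -2*w
S(A, D) = (A + D)/(-8 + D)
(J(-3 - 1*1, 5) + S(-8, -1))² = (-2*5 + (-8 - 1)/(-8 - 1))² = (-10 - 9/(-9))² = (-10 - ⅑*(-9))² = (-10 + 1)² = (-9)² = 81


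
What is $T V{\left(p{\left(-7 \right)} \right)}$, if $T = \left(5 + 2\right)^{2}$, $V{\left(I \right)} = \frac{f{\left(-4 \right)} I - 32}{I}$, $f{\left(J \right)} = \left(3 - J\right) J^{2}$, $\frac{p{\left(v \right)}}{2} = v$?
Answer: $5600$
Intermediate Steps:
$p{\left(v \right)} = 2 v$
$f{\left(J \right)} = J^{2} \left(3 - J\right)$
$V{\left(I \right)} = \frac{-32 + 112 I}{I}$ ($V{\left(I \right)} = \frac{\left(-4\right)^{2} \left(3 - -4\right) I - 32}{I} = \frac{16 \left(3 + 4\right) I - 32}{I} = \frac{16 \cdot 7 I - 32}{I} = \frac{112 I - 32}{I} = \frac{-32 + 112 I}{I}$)
$T = 49$ ($T = 7^{2} = 49$)
$T V{\left(p{\left(-7 \right)} \right)} = 49 \left(112 - \frac{32}{2 \left(-7\right)}\right) = 49 \left(112 - \frac{32}{-14}\right) = 49 \left(112 - - \frac{16}{7}\right) = 49 \left(112 + \frac{16}{7}\right) = 49 \cdot \frac{800}{7} = 5600$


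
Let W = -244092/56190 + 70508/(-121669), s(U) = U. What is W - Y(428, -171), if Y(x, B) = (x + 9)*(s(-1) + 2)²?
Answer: -503541036523/1139430185 ≈ -441.92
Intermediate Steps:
W = -5610045678/1139430185 (W = -244092*1/56190 + 70508*(-1/121669) = -40682/9365 - 70508/121669 = -5610045678/1139430185 ≈ -4.9236)
Y(x, B) = 9 + x (Y(x, B) = (x + 9)*(-1 + 2)² = (9 + x)*1² = (9 + x)*1 = 9 + x)
W - Y(428, -171) = -5610045678/1139430185 - (9 + 428) = -5610045678/1139430185 - 1*437 = -5610045678/1139430185 - 437 = -503541036523/1139430185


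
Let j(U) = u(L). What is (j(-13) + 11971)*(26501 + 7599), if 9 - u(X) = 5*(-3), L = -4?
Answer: 409029500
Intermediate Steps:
u(X) = 24 (u(X) = 9 - 5*(-3) = 9 - 1*(-15) = 9 + 15 = 24)
j(U) = 24
(j(-13) + 11971)*(26501 + 7599) = (24 + 11971)*(26501 + 7599) = 11995*34100 = 409029500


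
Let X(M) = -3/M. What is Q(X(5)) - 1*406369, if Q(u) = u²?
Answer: -10159216/25 ≈ -4.0637e+5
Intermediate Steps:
Q(X(5)) - 1*406369 = (-3/5)² - 1*406369 = (-3*⅕)² - 406369 = (-⅗)² - 406369 = 9/25 - 406369 = -10159216/25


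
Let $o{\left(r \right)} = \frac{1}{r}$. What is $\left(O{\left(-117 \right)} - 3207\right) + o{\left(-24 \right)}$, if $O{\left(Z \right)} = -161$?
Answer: $- \frac{80833}{24} \approx -3368.0$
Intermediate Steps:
$\left(O{\left(-117 \right)} - 3207\right) + o{\left(-24 \right)} = \left(-161 - 3207\right) + \frac{1}{-24} = -3368 - \frac{1}{24} = - \frac{80833}{24}$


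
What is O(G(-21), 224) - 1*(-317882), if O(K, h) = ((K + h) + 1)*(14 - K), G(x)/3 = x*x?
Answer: -1708450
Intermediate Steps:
G(x) = 3*x² (G(x) = 3*(x*x) = 3*x²)
O(K, h) = (14 - K)*(1 + K + h) (O(K, h) = (1 + K + h)*(14 - K) = (14 - K)*(1 + K + h))
O(G(-21), 224) - 1*(-317882) = (14 - (3*(-21)²)² + 13*(3*(-21)²) + 14*224 - 1*3*(-21)²*224) - 1*(-317882) = (14 - (3*441)² + 13*(3*441) + 3136 - 1*3*441*224) + 317882 = (14 - 1*1323² + 13*1323 + 3136 - 1*1323*224) + 317882 = (14 - 1*1750329 + 17199 + 3136 - 296352) + 317882 = (14 - 1750329 + 17199 + 3136 - 296352) + 317882 = -2026332 + 317882 = -1708450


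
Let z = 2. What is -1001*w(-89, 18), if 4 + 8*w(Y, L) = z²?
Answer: 0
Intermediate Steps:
w(Y, L) = 0 (w(Y, L) = -½ + (⅛)*2² = -½ + (⅛)*4 = -½ + ½ = 0)
-1001*w(-89, 18) = -1001*0 = 0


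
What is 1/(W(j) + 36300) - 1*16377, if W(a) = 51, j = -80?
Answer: -595320326/36351 ≈ -16377.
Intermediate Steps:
1/(W(j) + 36300) - 1*16377 = 1/(51 + 36300) - 1*16377 = 1/36351 - 16377 = -595320326/36351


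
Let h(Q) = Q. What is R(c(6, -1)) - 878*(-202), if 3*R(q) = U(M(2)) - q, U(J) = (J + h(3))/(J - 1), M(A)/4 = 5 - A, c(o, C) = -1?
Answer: 5852774/33 ≈ 1.7736e+5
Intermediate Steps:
M(A) = 20 - 4*A (M(A) = 4*(5 - A) = 20 - 4*A)
U(J) = (3 + J)/(-1 + J) (U(J) = (J + 3)/(J - 1) = (3 + J)/(-1 + J))
R(q) = 5/11 - q/3 (R(q) = ((3 + (20 - 4*2))/(-1 + (20 - 4*2)) - q)/3 = ((3 + (20 - 8))/(-1 + (20 - 8)) - q)/3 = ((3 + 12)/(-1 + 12) - q)/3 = (15/11 - q)/3 = 5/11 - q/3)
R(c(6, -1)) - 878*(-202) = (5/11 - ⅓*(-1)) - 878*(-202) = (5/11 + ⅓) + 177356 = 26/33 + 177356 = 5852774/33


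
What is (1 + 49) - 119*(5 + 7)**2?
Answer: -17086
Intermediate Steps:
(1 + 49) - 119*(5 + 7)**2 = 50 - 119*12**2 = 50 - 119*144 = 50 - 17136 = -17086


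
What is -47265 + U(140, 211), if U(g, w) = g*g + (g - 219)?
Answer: -27744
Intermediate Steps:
U(g, w) = -219 + g + g² (U(g, w) = g² + (-219 + g) = -219 + g + g²)
-47265 + U(140, 211) = -47265 + (-219 + 140 + 140²) = -47265 + (-219 + 140 + 19600) = -47265 + 19521 = -27744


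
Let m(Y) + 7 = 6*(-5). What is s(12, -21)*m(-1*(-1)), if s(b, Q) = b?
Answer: -444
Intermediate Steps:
m(Y) = -37 (m(Y) = -7 + 6*(-5) = -7 - 30 = -37)
s(12, -21)*m(-1*(-1)) = 12*(-37) = -444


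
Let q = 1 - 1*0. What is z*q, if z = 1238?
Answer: 1238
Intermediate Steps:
q = 1 (q = 1 + 0 = 1)
z*q = 1238*1 = 1238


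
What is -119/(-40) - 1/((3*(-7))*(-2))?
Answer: 2479/840 ≈ 2.9512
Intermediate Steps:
-119/(-40) - 1/((3*(-7))*(-2)) = -119*(-1/40) - 1/((-21*(-2))) = 119/40 - 1/42 = 2479/840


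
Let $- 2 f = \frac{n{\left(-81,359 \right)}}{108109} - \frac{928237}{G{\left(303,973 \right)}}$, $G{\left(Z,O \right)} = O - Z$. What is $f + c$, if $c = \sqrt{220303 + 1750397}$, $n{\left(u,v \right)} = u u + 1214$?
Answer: $\frac{100345564583}{144866060} + 10 \sqrt{19707} \approx 2096.5$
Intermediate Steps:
$n{\left(u,v \right)} = 1214 + u^{2}$ ($n{\left(u,v \right)} = u^{2} + 1214 = 1214 + u^{2}$)
$c = 10 \sqrt{19707}$ ($c = \sqrt{1970700} = 10 \sqrt{19707} \approx 1403.8$)
$f = \frac{100345564583}{144866060}$ ($f = - \frac{\frac{1214 + \left(-81\right)^{2}}{108109} - \frac{928237}{973 - 303}}{2} = - \frac{\left(1214 + 6561\right) \frac{1}{108109} - \frac{928237}{973 - 303}}{2} = - \frac{7775 \cdot \frac{1}{108109} - \frac{928237}{670}}{2} = - \frac{\frac{7775}{108109} - \frac{928237}{670}}{2} = \left(- \frac{1}{2}\right) \left(- \frac{100345564583}{72433030}\right) = \frac{100345564583}{144866060} \approx 692.68$)
$f + c = \frac{100345564583}{144866060} + 10 \sqrt{19707}$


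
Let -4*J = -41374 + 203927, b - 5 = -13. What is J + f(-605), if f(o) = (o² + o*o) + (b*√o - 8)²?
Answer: 2611023/4 + 1408*I*√5 ≈ 6.5276e+5 + 3148.4*I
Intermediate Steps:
b = -8 (b = 5 - 13 = -8)
J = -162553/4 (J = -(-41374 + 203927)/4 = -¼*162553 = -162553/4 ≈ -40638.)
f(o) = (-8 - 8*√o)² + 2*o² (f(o) = (o² + o*o) + (-8*√o - 8)² = (o² + o²) + (-8 - 8*√o)² = 2*o² + (-8 - 8*√o)² = (-8 - 8*√o)² + 2*o²)
J + f(-605) = -162553/4 + (2*(-605)² + 64*(1 + √(-605))²) = -162553/4 + (2*366025 + 64*(1 + 11*I*√5)²) = -162553/4 + (732050 + 64*(1 + 11*I*√5)²) = 2765647/4 + 64*(1 + 11*I*√5)²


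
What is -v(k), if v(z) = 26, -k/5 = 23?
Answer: -26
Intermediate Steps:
k = -115 (k = -5*23 = -115)
-v(k) = -1*26 = -26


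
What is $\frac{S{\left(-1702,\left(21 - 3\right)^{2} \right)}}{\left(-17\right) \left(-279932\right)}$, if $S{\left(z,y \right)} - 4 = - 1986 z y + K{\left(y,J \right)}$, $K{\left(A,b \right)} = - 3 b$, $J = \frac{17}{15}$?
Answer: $\frac{5475878643}{23794220} \approx 230.13$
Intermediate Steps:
$J = \frac{17}{15}$ ($J = 17 \cdot \frac{1}{15} = \frac{17}{15} \approx 1.1333$)
$S{\left(z,y \right)} = \frac{3}{5} - 1986 y z$ ($S{\left(z,y \right)} = 4 + \left(- 1986 z y - \frac{17}{5}\right) = 4 - \left(\frac{17}{5} + 1986 y z\right) = \frac{3}{5} - 1986 y z$)
$\frac{S{\left(-1702,\left(21 - 3\right)^{2} \right)}}{\left(-17\right) \left(-279932\right)} = \frac{\frac{3}{5} - 1986 \left(21 - 3\right)^{2} \left(-1702\right)}{\left(-17\right) \left(-279932\right)} = \frac{\frac{3}{5} - 1986 \cdot 18^{2} \left(-1702\right)}{4758844} = \left(\frac{3}{5} - 643464 \left(-1702\right)\right) \frac{1}{4758844} = \left(\frac{3}{5} + 1095175728\right) \frac{1}{4758844} = \frac{5475878643}{5} \cdot \frac{1}{4758844} = \frac{5475878643}{23794220}$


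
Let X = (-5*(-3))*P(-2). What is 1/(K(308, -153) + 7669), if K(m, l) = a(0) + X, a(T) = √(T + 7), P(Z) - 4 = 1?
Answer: 7744/59969529 - √7/59969529 ≈ 0.00012909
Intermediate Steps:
P(Z) = 5 (P(Z) = 4 + 1 = 5)
a(T) = √(7 + T)
X = 75 (X = -5*(-3)*5 = 15*5 = 75)
K(m, l) = 75 + √7 (K(m, l) = √(7 + 0) + 75 = √7 + 75 = 75 + √7)
1/(K(308, -153) + 7669) = 1/((75 + √7) + 7669) = 1/(7744 + √7)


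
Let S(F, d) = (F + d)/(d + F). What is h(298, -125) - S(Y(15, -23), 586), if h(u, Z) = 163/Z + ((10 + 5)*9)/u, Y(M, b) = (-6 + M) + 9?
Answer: -68949/37250 ≈ -1.8510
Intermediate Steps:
Y(M, b) = 3 + M
h(u, Z) = 135/u + 163/Z (h(u, Z) = 163/Z + (15*9)/u = 163/Z + 135/u = 135/u + 163/Z)
S(F, d) = 1 (S(F, d) = (F + d)/(F + d) = 1)
h(298, -125) - S(Y(15, -23), 586) = (135/298 + 163/(-125)) - 1*1 = (135*(1/298) + 163*(-1/125)) - 1 = (135/298 - 163/125) - 1 = -31699/37250 - 1 = -68949/37250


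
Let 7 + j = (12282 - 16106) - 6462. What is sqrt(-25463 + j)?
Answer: 2*I*sqrt(8939) ≈ 189.09*I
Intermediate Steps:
j = -10293 (j = -7 + ((12282 - 16106) - 6462) = -7 + (-3824 - 6462) = -7 - 10286 = -10293)
sqrt(-25463 + j) = sqrt(-25463 - 10293) = sqrt(-35756) = 2*I*sqrt(8939)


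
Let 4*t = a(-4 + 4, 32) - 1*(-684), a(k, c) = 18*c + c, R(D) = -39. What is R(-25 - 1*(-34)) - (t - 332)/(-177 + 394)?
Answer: -8454/217 ≈ -38.958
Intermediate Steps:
a(k, c) = 19*c
t = 323 (t = (19*32 - 1*(-684))/4 = (608 + 684)/4 = (1/4)*1292 = 323)
R(-25 - 1*(-34)) - (t - 332)/(-177 + 394) = -39 - (323 - 332)/(-177 + 394) = -39 - (-9)/217 = -39 - 1*(-9/217) = -39 + 9/217 = -8454/217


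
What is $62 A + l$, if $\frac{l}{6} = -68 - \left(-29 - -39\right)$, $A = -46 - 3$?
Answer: $-3506$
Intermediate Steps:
$A = -49$ ($A = -46 - 3 = -49$)
$l = -468$ ($l = 6 \left(-68 - \left(-29 - -39\right)\right) = 6 \left(-68 - \left(-29 + 39\right)\right) = 6 \left(-68 - 10\right) = 6 \left(-78\right) = -468$)
$62 A + l = 62 \left(-49\right) - 468 = -3038 - 468 = -3506$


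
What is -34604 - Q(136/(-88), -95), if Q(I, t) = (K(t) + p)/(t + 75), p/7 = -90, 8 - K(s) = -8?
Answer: -346347/10 ≈ -34635.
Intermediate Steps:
K(s) = 16 (K(s) = 8 - 1*(-8) = 8 + 8 = 16)
p = -630 (p = 7*(-90) = -630)
Q(I, t) = -614/(75 + t) (Q(I, t) = (16 - 630)/(t + 75) = -614/(75 + t))
-34604 - Q(136/(-88), -95) = -34604 - (-614)/(75 - 95) = -34604 - (-614)/(-20) = -34604 - (-614)*(-1)/20 = -34604 - 1*307/10 = -34604 - 307/10 = -346347/10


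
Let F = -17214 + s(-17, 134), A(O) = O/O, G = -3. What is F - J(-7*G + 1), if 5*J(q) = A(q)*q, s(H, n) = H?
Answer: -86177/5 ≈ -17235.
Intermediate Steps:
A(O) = 1
J(q) = q/5 (J(q) = (1*q)/5 = q/5)
F = -17231 (F = -17214 - 17 = -17231)
F - J(-7*G + 1) = -17231 - (-7*(-3) + 1)/5 = -17231 - (21 + 1)/5 = -17231 - 22/5 = -86177/5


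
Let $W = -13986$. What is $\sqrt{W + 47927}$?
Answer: $\sqrt{33941} \approx 184.23$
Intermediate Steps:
$\sqrt{W + 47927} = \sqrt{-13986 + 47927} = \sqrt{33941}$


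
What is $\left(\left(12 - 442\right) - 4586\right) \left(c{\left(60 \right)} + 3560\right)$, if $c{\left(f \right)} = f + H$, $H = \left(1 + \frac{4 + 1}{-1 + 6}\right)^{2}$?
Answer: $-18177984$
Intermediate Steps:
$H = 4$ ($H = \left(1 + \frac{5}{5}\right)^{2} = \left(1 + 5 \cdot \frac{1}{5}\right)^{2} = \left(1 + 1\right)^{2} = 2^{2} = 4$)
$c{\left(f \right)} = 4 + f$ ($c{\left(f \right)} = f + 4 = 4 + f$)
$\left(\left(12 - 442\right) - 4586\right) \left(c{\left(60 \right)} + 3560\right) = \left(\left(12 - 442\right) - 4586\right) \left(\left(4 + 60\right) + 3560\right) = \left(\left(12 - 442\right) - 4586\right) \left(64 + 3560\right) = \left(-430 - 4586\right) 3624 = \left(-5016\right) 3624 = -18177984$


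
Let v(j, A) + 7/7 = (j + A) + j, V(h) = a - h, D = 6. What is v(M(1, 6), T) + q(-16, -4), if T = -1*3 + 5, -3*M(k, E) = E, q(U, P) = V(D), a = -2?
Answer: -11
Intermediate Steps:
V(h) = -2 - h
q(U, P) = -8 (q(U, P) = -2 - 1*6 = -2 - 6 = -8)
M(k, E) = -E/3
T = 2 (T = -3 + 5 = 2)
v(j, A) = -1 + A + 2*j (v(j, A) = -1 + ((j + A) + j) = -1 + ((A + j) + j) = -1 + (A + 2*j) = -1 + A + 2*j)
v(M(1, 6), T) + q(-16, -4) = (-1 + 2 + 2*(-⅓*6)) - 8 = (-1 + 2 + 2*(-2)) - 8 = (-1 + 2 - 4) - 8 = -3 - 8 = -11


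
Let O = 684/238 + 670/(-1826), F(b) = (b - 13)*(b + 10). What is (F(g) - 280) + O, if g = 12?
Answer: -32539013/108647 ≈ -299.49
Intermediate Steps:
F(b) = (-13 + b)*(10 + b)
O = 272381/108647 (O = 684*(1/238) + 670*(-1/1826) = 342/119 - 335/913 = 272381/108647 ≈ 2.5070)
(F(g) - 280) + O = ((-130 + 12² - 3*12) - 280) + 272381/108647 = ((-130 + 144 - 36) - 280) + 272381/108647 = (-22 - 280) + 272381/108647 = -302 + 272381/108647 = -32539013/108647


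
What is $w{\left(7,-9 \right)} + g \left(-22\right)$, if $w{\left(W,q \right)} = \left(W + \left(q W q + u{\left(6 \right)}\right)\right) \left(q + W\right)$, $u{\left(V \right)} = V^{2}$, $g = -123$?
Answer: $1486$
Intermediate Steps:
$w{\left(W,q \right)} = \left(W + q\right) \left(36 + W + W q^{2}\right)$ ($w{\left(W,q \right)} = \left(W + \left(q W q + 6^{2}\right)\right) \left(q + W\right) = \left(W + \left(W q q + 36\right)\right) \left(W + q\right) = \left(W + \left(W q^{2} + 36\right)\right) \left(W + q\right) = \left(W + \left(36 + W q^{2}\right)\right) \left(W + q\right) = \left(36 + W + W q^{2}\right) \left(W + q\right) = \left(W + q\right) \left(36 + W + W q^{2}\right)$)
$w{\left(7,-9 \right)} + g \left(-22\right) = \left(7^{2} + 36 \cdot 7 + 36 \left(-9\right) + 7 \left(-9\right) + 7 \left(-9\right)^{3} + 7^{2} \left(-9\right)^{2}\right) - -2706 = \left(49 + 252 - 324 - 63 + 7 \left(-729\right) + 49 \cdot 81\right) + 2706 = \left(49 + 252 - 324 - 63 - 5103 + 3969\right) + 2706 = -1220 + 2706 = 1486$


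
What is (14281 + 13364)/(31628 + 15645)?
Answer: 27645/47273 ≈ 0.58479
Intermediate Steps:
(14281 + 13364)/(31628 + 15645) = 27645/47273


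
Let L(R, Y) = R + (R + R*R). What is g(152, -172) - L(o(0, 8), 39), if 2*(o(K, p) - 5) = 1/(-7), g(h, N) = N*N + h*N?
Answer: 667547/196 ≈ 3405.9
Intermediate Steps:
g(h, N) = N**2 + N*h
o(K, p) = 69/14 (o(K, p) = 5 + (1/2)/(-7) = 5 + (1/2)*(-1/7) = 5 - 1/14 = 69/14)
L(R, Y) = R**2 + 2*R (L(R, Y) = R + (R + R**2) = R**2 + 2*R)
g(152, -172) - L(o(0, 8), 39) = -172*(-172 + 152) - 69*(2 + 69/14)/14 = -172*(-20) - 69*97/(14*14) = 3440 - 1*6693/196 = 3440 - 6693/196 = 667547/196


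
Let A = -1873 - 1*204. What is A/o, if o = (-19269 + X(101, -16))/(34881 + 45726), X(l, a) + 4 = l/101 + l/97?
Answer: 16239811683/1869283 ≈ 8687.7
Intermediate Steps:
A = -2077 (A = -1873 - 204 = -2077)
X(l, a) = -4 + 198*l/9797 (X(l, a) = -4 + (l/101 + l/97) = -4 + 198*l/9797)
o = -1869283/7818879 (o = (-19269 + (-4 + (198/9797)*101))/(34881 + 45726) = (-19269 + (-4 + 198/97))/80607 = (-19269 - 190/97)*(1/80607) = -1869283/97*1/80607 = -1869283/7818879 ≈ -0.23907)
A/o = -2077/(-1869283/7818879) = -2077*(-7818879/1869283) = 16239811683/1869283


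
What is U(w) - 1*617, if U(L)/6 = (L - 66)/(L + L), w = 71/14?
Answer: -46366/71 ≈ -653.04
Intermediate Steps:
w = 71/14 (w = 71*(1/14) = 71/14 ≈ 5.0714)
U(L) = 3*(-66 + L)/L (U(L) = 6*((L - 66)/(L + L)) = 6*((-66 + L)/((2*L))) = 6*((-66 + L)*(1/(2*L))) = 6*((-66 + L)/(2*L)) = 3*(-66 + L)/L)
U(w) - 1*617 = (3 - 198/71/14) - 1*617 = (3 - 198*14/71) - 617 = (3 - 2772/71) - 617 = -2559/71 - 617 = -46366/71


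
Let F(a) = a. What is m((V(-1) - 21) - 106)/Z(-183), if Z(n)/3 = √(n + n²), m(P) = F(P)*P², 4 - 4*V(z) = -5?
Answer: -124251499*√33306/6394752 ≈ -3546.0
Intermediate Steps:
V(z) = 9/4 (V(z) = 1 - ¼*(-5) = 1 + 5/4 = 9/4)
m(P) = P³ (m(P) = P*P² = P³)
Z(n) = 3*√(n + n²)
m((V(-1) - 21) - 106)/Z(-183) = ((9/4 - 21) - 106)³/((3*√(-183*(1 - 183)))) = (-75/4 - 106)³/((3*√(-183*(-182)))) = (-499/4)³/((3*√33306)) = -124251499*√33306/6394752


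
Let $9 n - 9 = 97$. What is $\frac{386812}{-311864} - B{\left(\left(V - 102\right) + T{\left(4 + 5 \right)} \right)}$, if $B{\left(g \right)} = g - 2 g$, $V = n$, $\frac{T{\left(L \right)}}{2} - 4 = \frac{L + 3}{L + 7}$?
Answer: $- \frac{28756313}{350847} \approx -81.963$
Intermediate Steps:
$n = \frac{106}{9}$ ($n = 1 + \frac{1}{9} \cdot 97 = 1 + \frac{97}{9} = \frac{106}{9} \approx 11.778$)
$T{\left(L \right)} = 8 + \frac{2 \left(3 + L\right)}{7 + L}$ ($T{\left(L \right)} = 8 + 2 \frac{L + 3}{L + 7} = 8 + 2 \frac{3 + L}{7 + L} = 8 + \frac{2 \left(3 + L\right)}{7 + L}$)
$V = \frac{106}{9} \approx 11.778$
$B{\left(g \right)} = - g$
$\frac{386812}{-311864} - B{\left(\left(V - 102\right) + T{\left(4 + 5 \right)} \right)} = \frac{386812}{-311864} - - (\left(\frac{106}{9} - 102\right) + \frac{2 \left(31 + 5 \left(4 + 5\right)\right)}{7 + \left(4 + 5\right)}) = 386812 \left(- \frac{1}{311864}\right) - - (- \frac{812}{9} + \frac{2 \left(31 + 5 \cdot 9\right)}{7 + 9}) = - \frac{96703}{77966} - - (- \frac{812}{9} + \frac{2 \left(31 + 45\right)}{16}) = - \frac{96703}{77966} - - (- \frac{812}{9} + 2 \cdot \frac{1}{16} \cdot 76) = - \frac{96703}{77966} - - (- \frac{812}{9} + \frac{19}{2}) = - \frac{96703}{77966} - \left(-1\right) \left(- \frac{1453}{18}\right) = - \frac{96703}{77966} - \frac{1453}{18} = - \frac{28756313}{350847}$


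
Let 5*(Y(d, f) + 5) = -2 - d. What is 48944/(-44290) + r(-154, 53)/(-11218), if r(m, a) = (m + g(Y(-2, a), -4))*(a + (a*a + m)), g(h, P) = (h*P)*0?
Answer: 4480323372/124211305 ≈ 36.070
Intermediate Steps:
Y(d, f) = -27/5 - d/5 (Y(d, f) = -5 + (-2 - d)/5 = -5 + (-⅖ - d/5) = -27/5 - d/5)
g(h, P) = 0 (g(h, P) = (P*h)*0 = 0)
r(m, a) = m*(a + m + a²) (r(m, a) = (m + 0)*(a + (a*a + m)) = m*(a + (a² + m)) = m*(a + (m + a²)) = m*(a + m + a²))
48944/(-44290) + r(-154, 53)/(-11218) = 48944/(-44290) - 154*(53 - 154 + 53²)/(-11218) = 48944*(-1/44290) - 154*(53 - 154 + 2809)*(-1/11218) = -24472/22145 - 154*2708*(-1/11218) = -24472/22145 - 417032*(-1/11218) = -24472/22145 + 208516/5609 = 4480323372/124211305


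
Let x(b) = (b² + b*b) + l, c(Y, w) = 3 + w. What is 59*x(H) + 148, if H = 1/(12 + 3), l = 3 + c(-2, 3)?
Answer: 152893/225 ≈ 679.52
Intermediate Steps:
l = 9 (l = 3 + (3 + 3) = 3 + 6 = 9)
H = 1/15 ≈ 0.066667
x(b) = 9 + 2*b² (x(b) = (b² + b*b) + 9 = (b² + b²) + 9 = 2*b² + 9 = 9 + 2*b²)
59*x(H) + 148 = 59*(9 + 2*(1/15)²) + 148 = 59*(9 + 2*(1/225)) + 148 = 59*(9 + 2/225) + 148 = 59*(2027/225) + 148 = 119593/225 + 148 = 152893/225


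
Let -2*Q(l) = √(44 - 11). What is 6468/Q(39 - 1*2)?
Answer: -392*√33 ≈ -2251.9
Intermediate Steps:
Q(l) = -√33/2 (Q(l) = -√(44 - 11)/2 = -√33/2)
6468/Q(39 - 1*2) = 6468/((-√33/2)) = 6468*(-2*√33/33) = -392*√33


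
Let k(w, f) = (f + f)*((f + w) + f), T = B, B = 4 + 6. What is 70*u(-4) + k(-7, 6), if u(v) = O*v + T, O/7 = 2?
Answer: -3160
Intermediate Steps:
B = 10
O = 14 (O = 7*2 = 14)
T = 10
k(w, f) = 2*f*(w + 2*f) (k(w, f) = (2*f)*(w + 2*f) = 2*f*(w + 2*f))
u(v) = 10 + 14*v (u(v) = 14*v + 10 = 10 + 14*v)
70*u(-4) + k(-7, 6) = 70*(10 + 14*(-4)) + 2*6*(-7 + 2*6) = 70*(10 - 56) + 2*6*(-7 + 12) = 70*(-46) + 2*6*5 = -3220 + 60 = -3160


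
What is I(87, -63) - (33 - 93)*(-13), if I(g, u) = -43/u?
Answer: -49097/63 ≈ -779.32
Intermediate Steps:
I(87, -63) - (33 - 93)*(-13) = -43/(-63) - (33 - 93)*(-13) = -43*(-1/63) - (-60)*(-13) = 43/63 - 1*780 = 43/63 - 780 = -49097/63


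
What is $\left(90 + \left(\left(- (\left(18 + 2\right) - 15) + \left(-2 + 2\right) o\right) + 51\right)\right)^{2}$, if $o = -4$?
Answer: $18496$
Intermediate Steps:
$\left(90 + \left(\left(- (\left(18 + 2\right) - 15) + \left(-2 + 2\right) o\right) + 51\right)\right)^{2} = \left(90 + \left(\left(- (\left(18 + 2\right) - 15) + \left(-2 + 2\right) \left(-4\right)\right) + 51\right)\right)^{2} = \left(90 + \left(\left(- (20 - 15) + 0 \left(-4\right)\right) + 51\right)\right)^{2} = \left(90 + \left(\left(\left(-1\right) 5 + 0\right) + 51\right)\right)^{2} = \left(90 + \left(\left(-5 + 0\right) + 51\right)\right)^{2} = \left(90 + \left(-5 + 51\right)\right)^{2} = \left(90 + 46\right)^{2} = 136^{2} = 18496$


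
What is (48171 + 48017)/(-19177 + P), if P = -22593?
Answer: -48094/20885 ≈ -2.3028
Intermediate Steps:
(48171 + 48017)/(-19177 + P) = (48171 + 48017)/(-19177 - 22593) = 96188/(-41770) = 96188*(-1/41770) = -48094/20885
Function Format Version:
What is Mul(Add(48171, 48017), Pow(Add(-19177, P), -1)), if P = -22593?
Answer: Rational(-48094, 20885) ≈ -2.3028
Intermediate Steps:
Mul(Add(48171, 48017), Pow(Add(-19177, P), -1)) = Mul(Add(48171, 48017), Pow(Add(-19177, -22593), -1)) = Mul(96188, Pow(-41770, -1)) = Mul(96188, Rational(-1, 41770)) = Rational(-48094, 20885)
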